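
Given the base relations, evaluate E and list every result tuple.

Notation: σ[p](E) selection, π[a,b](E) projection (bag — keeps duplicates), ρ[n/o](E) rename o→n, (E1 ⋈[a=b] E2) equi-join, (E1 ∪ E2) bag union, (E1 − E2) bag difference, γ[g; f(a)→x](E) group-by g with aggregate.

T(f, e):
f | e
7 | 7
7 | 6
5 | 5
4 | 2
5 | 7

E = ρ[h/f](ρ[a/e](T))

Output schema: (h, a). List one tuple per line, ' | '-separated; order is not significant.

Row counts bottom-up:
  T → 5
  ρ[a/e](T) → 5
  ρ[h/f](ρ[a/e](T)) → 5

== RESULT ==
h | a
4 | 2
5 | 5
5 | 7
7 | 6
7 | 7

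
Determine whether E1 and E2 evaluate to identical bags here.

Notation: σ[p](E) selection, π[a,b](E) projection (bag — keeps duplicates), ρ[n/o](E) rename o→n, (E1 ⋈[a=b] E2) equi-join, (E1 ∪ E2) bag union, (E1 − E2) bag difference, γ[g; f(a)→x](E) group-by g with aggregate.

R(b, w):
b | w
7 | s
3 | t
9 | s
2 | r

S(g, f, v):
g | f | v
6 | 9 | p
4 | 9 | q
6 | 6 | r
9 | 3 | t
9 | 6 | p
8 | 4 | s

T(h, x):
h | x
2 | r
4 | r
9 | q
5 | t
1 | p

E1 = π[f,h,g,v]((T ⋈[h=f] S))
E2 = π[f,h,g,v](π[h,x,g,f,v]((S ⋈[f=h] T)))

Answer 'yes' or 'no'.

E1 subexpression sizes:
  T → 5
  S → 6
  (T ⋈[h=f] S) → 3
  π[f,h,g,v]((T ⋈[h=f] S)) → 3
E2 subexpression sizes:
  S → 6
  T → 5
  (S ⋈[f=h] T) → 3
  π[h,x,g,f,v]((S ⋈[f=h] T)) → 3
  π[f,h,g,v](π[h,x,g,f,v]((S ⋈[f=h] T))) → 3

E1 and E2 produce the same multiset:
f | h | g | v
4 | 4 | 8 | s
9 | 9 | 4 | q
9 | 9 | 6 | p

yes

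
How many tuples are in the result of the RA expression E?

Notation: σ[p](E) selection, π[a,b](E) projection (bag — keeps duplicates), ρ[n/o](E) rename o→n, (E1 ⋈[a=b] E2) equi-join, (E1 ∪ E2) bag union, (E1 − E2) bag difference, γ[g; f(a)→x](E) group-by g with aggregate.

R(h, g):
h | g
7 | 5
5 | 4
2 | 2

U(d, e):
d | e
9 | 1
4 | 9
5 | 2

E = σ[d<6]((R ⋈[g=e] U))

Row counts bottom-up:
  R → 3
  U → 3
  (R ⋈[g=e] U) → 1
  σ[d<6]((R ⋈[g=e] U)) → 1

|E| = 1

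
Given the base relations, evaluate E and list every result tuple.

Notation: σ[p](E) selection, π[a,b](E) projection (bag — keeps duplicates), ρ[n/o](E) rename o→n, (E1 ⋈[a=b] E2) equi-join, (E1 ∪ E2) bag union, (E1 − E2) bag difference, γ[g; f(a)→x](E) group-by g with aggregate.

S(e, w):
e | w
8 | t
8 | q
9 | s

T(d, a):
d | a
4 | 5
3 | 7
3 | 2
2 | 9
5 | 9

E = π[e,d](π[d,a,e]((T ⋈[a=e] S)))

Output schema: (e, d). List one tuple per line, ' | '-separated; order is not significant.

Row counts bottom-up:
  T → 5
  S → 3
  (T ⋈[a=e] S) → 2
  π[d,a,e]((T ⋈[a=e] S)) → 2
  π[e,d](π[d,a,e]((T ⋈[a=e] S))) → 2

== RESULT ==
e | d
9 | 2
9 | 5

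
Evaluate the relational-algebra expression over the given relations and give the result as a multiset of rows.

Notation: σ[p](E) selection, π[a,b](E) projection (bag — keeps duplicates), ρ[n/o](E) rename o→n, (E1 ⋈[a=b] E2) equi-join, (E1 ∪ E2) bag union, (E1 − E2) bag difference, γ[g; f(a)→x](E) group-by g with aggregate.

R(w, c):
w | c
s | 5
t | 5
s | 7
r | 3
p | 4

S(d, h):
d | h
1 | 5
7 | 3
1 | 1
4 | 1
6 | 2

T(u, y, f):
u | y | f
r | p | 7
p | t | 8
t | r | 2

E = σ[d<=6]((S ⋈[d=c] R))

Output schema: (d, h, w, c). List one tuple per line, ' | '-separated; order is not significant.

Stepwise |·|:
  S → 5
  R → 5
  (S ⋈[d=c] R) → 2
  σ[d<=6]((S ⋈[d=c] R)) → 1

== RESULT ==
d | h | w | c
4 | 1 | p | 4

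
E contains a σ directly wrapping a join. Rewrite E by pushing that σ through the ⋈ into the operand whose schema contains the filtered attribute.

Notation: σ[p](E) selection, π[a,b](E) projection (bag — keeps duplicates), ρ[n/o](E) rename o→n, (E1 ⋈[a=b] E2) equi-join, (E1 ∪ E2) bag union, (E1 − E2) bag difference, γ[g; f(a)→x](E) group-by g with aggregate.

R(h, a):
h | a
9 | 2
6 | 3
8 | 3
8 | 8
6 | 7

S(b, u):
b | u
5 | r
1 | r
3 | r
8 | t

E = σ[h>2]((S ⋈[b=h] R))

σ filters on h, owned by the right side.
E' = (S ⋈[b=h] σ[h>2](R))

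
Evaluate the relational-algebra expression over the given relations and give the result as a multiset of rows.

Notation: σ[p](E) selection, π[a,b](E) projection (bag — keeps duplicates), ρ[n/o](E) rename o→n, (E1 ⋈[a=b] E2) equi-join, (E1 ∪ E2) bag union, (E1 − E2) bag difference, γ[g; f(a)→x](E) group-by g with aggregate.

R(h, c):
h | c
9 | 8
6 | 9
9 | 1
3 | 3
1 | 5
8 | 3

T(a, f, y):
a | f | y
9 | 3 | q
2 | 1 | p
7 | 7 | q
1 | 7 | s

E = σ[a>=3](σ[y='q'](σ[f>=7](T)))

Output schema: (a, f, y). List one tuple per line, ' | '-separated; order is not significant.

Subexpression sizes:
  T → 4
  σ[f>=7](T) → 2
  σ[y='q'](σ[f>=7](T)) → 1
  σ[a>=3](σ[y='q'](σ[f>=7](T))) → 1

== RESULT ==
a | f | y
7 | 7 | q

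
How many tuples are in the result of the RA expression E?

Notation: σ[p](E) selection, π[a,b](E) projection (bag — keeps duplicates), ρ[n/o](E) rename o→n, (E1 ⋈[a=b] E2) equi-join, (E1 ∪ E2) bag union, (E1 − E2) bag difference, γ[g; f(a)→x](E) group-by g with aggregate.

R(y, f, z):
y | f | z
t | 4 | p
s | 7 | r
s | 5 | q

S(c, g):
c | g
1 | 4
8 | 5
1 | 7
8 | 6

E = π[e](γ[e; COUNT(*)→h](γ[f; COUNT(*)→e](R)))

Row counts bottom-up:
  R → 3
  γ[f; COUNT(*)→e](R) → 3
  γ[e; COUNT(*)→h](γ[f; COUNT(*)→e](R)) → 1
  π[e](γ[e; COUNT(*)→h](γ[f; COUNT(*)→e](R))) → 1

|E| = 1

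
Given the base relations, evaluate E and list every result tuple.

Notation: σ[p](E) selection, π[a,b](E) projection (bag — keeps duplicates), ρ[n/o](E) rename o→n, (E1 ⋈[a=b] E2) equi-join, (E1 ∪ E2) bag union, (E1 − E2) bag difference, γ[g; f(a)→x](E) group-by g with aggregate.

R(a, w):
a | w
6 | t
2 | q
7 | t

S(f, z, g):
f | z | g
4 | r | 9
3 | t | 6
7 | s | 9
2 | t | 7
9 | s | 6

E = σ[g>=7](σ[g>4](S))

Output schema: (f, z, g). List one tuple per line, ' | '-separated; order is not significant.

Subexpression sizes:
  S → 5
  σ[g>4](S) → 5
  σ[g>=7](σ[g>4](S)) → 3

== RESULT ==
f | z | g
2 | t | 7
4 | r | 9
7 | s | 9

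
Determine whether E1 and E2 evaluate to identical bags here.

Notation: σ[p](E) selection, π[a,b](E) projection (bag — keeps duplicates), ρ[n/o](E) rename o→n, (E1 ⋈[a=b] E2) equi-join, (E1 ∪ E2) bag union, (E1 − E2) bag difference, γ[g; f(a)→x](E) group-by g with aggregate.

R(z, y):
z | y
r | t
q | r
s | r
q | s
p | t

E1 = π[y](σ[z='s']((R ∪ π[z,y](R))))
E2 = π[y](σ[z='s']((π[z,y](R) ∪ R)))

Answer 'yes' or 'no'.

E1 stepwise |·|:
  R → 5
  R → 5
  π[z,y](R) → 5
  (R ∪ π[z,y](R)) → 10
  σ[z='s']((R ∪ π[z,y](R))) → 2
  π[y](σ[z='s']((R ∪ π[z,y](R)))) → 2
E2 stepwise |·|:
  R → 5
  π[z,y](R) → 5
  R → 5
  (π[z,y](R) ∪ R) → 10
  σ[z='s']((π[z,y](R) ∪ R)) → 2
  π[y](σ[z='s']((π[z,y](R) ∪ R))) → 2

E1 and E2 produce the same multiset:
y
r
r

yes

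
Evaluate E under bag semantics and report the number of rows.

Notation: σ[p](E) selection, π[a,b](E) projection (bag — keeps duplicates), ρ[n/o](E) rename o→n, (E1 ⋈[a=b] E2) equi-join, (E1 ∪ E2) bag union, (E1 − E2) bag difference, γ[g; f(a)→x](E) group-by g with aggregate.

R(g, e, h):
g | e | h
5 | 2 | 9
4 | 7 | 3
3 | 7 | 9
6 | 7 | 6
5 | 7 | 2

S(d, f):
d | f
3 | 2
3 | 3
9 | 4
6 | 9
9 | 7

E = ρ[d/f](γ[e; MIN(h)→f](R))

Subexpression sizes:
  R → 5
  γ[e; MIN(h)→f](R) → 2
  ρ[d/f](γ[e; MIN(h)→f](R)) → 2

|E| = 2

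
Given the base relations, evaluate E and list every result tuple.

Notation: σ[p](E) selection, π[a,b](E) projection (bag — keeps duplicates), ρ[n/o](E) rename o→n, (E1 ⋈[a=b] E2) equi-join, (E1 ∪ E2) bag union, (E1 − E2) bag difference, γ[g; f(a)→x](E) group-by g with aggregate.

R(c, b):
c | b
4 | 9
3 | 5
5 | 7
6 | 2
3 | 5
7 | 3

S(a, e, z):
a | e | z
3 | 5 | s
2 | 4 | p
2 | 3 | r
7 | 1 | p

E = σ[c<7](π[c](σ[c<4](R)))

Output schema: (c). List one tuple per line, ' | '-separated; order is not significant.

Per-node cardinality:
  R → 6
  σ[c<4](R) → 2
  π[c](σ[c<4](R)) → 2
  σ[c<7](π[c](σ[c<4](R))) → 2

== RESULT ==
c
3
3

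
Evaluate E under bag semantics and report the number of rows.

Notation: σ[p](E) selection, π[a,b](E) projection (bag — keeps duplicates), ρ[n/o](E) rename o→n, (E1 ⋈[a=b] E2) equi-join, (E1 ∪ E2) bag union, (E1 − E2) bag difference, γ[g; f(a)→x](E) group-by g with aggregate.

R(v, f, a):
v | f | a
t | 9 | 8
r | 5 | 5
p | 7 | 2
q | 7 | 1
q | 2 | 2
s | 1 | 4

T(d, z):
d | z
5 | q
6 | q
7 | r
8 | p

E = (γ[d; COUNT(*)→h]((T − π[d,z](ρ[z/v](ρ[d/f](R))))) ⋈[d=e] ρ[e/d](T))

Stepwise |·|:
  T → 4
  R → 6
  ρ[d/f](R) → 6
  ρ[z/v](ρ[d/f](R)) → 6
  π[d,z](ρ[z/v](ρ[d/f](R))) → 6
  (T − π[d,z](ρ[z/v](ρ[d/f](R)))) → 4
  γ[d; COUNT(*)→h]((T − π[d,z](ρ[z/v](ρ[d/f](R))))) → 4
  T → 4
  ρ[e/d](T) → 4
  (γ[d; COUNT(*)→h]((T − π[d,z](ρ[z/v](ρ[d/f](R))))) ⋈[d=e] ρ[e/d](T)) → 4

|E| = 4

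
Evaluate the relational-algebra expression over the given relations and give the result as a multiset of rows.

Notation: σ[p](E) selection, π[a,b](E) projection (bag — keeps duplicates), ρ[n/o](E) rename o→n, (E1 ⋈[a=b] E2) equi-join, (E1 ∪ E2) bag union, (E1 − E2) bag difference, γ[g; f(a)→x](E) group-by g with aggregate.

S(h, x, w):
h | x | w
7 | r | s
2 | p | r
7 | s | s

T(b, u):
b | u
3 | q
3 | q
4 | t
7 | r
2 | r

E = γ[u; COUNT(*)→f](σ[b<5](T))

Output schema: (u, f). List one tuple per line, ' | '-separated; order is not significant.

Subexpression sizes:
  T → 5
  σ[b<5](T) → 4
  γ[u; COUNT(*)→f](σ[b<5](T)) → 3

== RESULT ==
u | f
q | 2
r | 1
t | 1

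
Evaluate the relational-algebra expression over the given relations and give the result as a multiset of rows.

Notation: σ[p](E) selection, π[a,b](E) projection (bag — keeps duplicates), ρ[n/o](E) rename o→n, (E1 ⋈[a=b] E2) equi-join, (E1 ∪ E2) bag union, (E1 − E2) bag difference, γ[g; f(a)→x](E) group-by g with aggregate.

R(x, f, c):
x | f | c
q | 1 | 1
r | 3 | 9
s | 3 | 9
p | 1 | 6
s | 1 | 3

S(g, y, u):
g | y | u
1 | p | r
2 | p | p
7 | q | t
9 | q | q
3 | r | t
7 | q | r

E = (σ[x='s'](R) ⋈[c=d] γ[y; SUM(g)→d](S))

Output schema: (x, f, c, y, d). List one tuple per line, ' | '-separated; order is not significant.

Stepwise |·|:
  R → 5
  σ[x='s'](R) → 2
  S → 6
  γ[y; SUM(g)→d](S) → 3
  (σ[x='s'](R) ⋈[c=d] γ[y; SUM(g)→d](S)) → 2

== RESULT ==
x | f | c | y | d
s | 1 | 3 | p | 3
s | 1 | 3 | r | 3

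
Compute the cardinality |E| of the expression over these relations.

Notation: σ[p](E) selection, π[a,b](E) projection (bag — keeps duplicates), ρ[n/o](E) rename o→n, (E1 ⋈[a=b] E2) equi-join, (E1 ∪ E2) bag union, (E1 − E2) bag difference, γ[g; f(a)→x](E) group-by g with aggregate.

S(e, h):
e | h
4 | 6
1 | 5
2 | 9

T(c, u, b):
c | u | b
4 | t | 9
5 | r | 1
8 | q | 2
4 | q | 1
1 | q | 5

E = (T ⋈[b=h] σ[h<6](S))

Subexpression sizes:
  T → 5
  S → 3
  σ[h<6](S) → 1
  (T ⋈[b=h] σ[h<6](S)) → 1

|E| = 1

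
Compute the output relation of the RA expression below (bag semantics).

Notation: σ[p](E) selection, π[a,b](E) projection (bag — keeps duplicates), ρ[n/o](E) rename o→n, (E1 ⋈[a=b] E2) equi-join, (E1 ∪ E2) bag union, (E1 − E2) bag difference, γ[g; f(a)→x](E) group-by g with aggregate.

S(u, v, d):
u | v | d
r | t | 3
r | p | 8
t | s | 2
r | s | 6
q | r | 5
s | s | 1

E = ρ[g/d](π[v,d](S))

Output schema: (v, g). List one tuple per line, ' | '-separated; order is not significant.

Subexpression sizes:
  S → 6
  π[v,d](S) → 6
  ρ[g/d](π[v,d](S)) → 6

== RESULT ==
v | g
p | 8
r | 5
s | 1
s | 2
s | 6
t | 3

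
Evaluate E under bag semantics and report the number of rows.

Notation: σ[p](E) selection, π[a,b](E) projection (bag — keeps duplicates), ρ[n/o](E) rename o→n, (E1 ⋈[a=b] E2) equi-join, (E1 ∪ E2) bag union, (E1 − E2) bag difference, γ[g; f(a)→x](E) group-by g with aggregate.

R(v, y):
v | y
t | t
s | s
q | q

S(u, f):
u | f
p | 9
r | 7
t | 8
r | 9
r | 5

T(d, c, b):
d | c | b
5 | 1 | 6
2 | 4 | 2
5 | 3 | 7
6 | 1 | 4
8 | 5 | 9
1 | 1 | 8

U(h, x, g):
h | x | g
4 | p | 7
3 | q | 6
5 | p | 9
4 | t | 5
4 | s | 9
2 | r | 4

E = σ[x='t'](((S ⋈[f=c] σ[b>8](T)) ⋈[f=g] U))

Row counts bottom-up:
  S → 5
  T → 6
  σ[b>8](T) → 1
  (S ⋈[f=c] σ[b>8](T)) → 1
  U → 6
  ((S ⋈[f=c] σ[b>8](T)) ⋈[f=g] U) → 1
  σ[x='t'](((S ⋈[f=c] σ[b>8](T)) ⋈[f=g] U)) → 1

|E| = 1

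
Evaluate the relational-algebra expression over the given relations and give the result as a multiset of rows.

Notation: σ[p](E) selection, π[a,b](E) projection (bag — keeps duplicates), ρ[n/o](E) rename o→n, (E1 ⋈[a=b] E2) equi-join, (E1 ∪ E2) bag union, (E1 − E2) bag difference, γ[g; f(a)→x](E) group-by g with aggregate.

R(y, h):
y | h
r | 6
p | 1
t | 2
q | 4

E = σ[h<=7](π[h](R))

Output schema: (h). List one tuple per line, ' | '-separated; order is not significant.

Subexpression sizes:
  R → 4
  π[h](R) → 4
  σ[h<=7](π[h](R)) → 4

== RESULT ==
h
1
2
4
6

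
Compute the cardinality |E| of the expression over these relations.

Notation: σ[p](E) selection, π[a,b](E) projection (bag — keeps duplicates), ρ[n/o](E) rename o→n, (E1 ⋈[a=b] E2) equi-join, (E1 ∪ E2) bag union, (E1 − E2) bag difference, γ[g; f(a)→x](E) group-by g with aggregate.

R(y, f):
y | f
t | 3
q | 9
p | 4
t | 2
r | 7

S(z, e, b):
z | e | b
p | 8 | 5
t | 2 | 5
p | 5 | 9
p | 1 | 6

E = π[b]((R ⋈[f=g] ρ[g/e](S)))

Row counts bottom-up:
  R → 5
  S → 4
  ρ[g/e](S) → 4
  (R ⋈[f=g] ρ[g/e](S)) → 1
  π[b]((R ⋈[f=g] ρ[g/e](S))) → 1

|E| = 1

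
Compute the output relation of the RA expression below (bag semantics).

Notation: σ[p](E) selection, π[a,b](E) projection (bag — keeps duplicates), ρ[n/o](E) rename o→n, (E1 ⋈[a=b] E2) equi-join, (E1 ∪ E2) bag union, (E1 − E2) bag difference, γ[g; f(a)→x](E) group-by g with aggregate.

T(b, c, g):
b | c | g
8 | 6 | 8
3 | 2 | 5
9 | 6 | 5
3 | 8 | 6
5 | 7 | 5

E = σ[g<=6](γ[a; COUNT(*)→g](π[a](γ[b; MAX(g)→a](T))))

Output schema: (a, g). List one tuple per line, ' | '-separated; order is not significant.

Subexpression sizes:
  T → 5
  γ[b; MAX(g)→a](T) → 4
  π[a](γ[b; MAX(g)→a](T)) → 4
  γ[a; COUNT(*)→g](π[a](γ[b; MAX(g)→a](T))) → 3
  σ[g<=6](γ[a; COUNT(*)→g](π[a](γ[b; MAX(g)→a](T)))) → 3

== RESULT ==
a | g
5 | 2
6 | 1
8 | 1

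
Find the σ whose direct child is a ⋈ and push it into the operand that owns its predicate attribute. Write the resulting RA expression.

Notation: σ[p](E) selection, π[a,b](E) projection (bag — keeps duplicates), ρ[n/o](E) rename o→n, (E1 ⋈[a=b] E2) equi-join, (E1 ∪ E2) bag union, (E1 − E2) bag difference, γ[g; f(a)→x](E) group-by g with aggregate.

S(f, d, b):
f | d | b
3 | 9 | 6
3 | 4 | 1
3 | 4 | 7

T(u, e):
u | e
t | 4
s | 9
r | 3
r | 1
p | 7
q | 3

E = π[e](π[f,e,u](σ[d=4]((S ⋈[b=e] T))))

σ filters on d, owned by the left side.
E' = π[e](π[f,e,u]((σ[d=4](S) ⋈[b=e] T)))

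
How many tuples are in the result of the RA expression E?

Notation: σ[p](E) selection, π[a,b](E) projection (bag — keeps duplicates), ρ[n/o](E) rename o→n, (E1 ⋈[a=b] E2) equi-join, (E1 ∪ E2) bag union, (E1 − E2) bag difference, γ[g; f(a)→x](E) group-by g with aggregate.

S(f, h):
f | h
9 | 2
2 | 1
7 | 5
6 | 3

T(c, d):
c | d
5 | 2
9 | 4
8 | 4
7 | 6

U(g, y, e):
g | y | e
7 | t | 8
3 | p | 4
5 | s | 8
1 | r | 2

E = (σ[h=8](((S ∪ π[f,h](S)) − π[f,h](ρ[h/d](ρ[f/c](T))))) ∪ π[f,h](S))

Per-node cardinality:
  S → 4
  S → 4
  π[f,h](S) → 4
  (S ∪ π[f,h](S)) → 8
  T → 4
  ρ[f/c](T) → 4
  ρ[h/d](ρ[f/c](T)) → 4
  π[f,h](ρ[h/d](ρ[f/c](T))) → 4
  ((S ∪ π[f,h](S)) − π[f,h](ρ[h/d](ρ[f/c](T)))) → 8
  σ[h=8](((S ∪ π[f,h](S)) − π[f,h](ρ[h/d](ρ[f/c](T))))) → 0
  S → 4
  π[f,h](S) → 4
  (σ[h=8](((S ∪ π[f,h](S)) − π[f,h](ρ[h/d](ρ[f/c](T))))) ∪ π[f,h](S)) → 4

|E| = 4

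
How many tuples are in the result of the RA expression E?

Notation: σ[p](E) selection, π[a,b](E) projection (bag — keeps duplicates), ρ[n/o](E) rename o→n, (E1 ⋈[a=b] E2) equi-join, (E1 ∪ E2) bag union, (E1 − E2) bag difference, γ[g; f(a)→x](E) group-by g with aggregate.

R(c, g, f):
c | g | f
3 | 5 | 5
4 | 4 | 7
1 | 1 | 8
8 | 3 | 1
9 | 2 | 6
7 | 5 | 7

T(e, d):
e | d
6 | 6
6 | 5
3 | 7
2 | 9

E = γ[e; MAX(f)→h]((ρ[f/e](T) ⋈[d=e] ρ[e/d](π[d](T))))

Stepwise |·|:
  T → 4
  ρ[f/e](T) → 4
  T → 4
  π[d](T) → 4
  ρ[e/d](π[d](T)) → 4
  (ρ[f/e](T) ⋈[d=e] ρ[e/d](π[d](T))) → 4
  γ[e; MAX(f)→h]((ρ[f/e](T) ⋈[d=e] ρ[e/d](π[d](T)))) → 4

|E| = 4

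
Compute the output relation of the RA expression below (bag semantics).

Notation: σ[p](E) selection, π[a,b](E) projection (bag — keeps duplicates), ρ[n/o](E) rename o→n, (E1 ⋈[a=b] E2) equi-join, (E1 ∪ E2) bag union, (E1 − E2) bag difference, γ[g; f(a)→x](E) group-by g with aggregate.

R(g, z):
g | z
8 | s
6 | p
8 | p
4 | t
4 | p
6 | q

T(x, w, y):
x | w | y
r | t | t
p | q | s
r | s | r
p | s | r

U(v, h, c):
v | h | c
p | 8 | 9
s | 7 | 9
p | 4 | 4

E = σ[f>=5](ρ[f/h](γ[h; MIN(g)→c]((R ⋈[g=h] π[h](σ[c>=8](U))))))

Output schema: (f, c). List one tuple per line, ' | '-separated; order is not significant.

Row counts bottom-up:
  R → 6
  U → 3
  σ[c>=8](U) → 2
  π[h](σ[c>=8](U)) → 2
  (R ⋈[g=h] π[h](σ[c>=8](U))) → 2
  γ[h; MIN(g)→c]((R ⋈[g=h] π[h](σ[c>=8](U)))) → 1
  ρ[f/h](γ[h; MIN(g)→c]((R ⋈[g=h] π[h](σ[c>=8](U))))) → 1
  σ[f>=5](ρ[f/h](γ[h; MIN(g)→c]((R ⋈[g=h] π[h](σ[c>=8](U)))))) → 1

== RESULT ==
f | c
8 | 8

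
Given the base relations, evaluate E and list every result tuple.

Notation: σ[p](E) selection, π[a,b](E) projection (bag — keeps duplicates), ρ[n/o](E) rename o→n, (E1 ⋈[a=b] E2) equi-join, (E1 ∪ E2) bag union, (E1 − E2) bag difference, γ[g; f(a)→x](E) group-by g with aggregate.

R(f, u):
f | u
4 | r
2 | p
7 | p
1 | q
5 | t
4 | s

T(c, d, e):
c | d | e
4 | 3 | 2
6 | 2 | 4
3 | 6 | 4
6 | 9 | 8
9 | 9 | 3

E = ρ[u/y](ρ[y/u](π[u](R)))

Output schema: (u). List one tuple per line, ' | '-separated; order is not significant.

Row counts bottom-up:
  R → 6
  π[u](R) → 6
  ρ[y/u](π[u](R)) → 6
  ρ[u/y](ρ[y/u](π[u](R))) → 6

== RESULT ==
u
p
p
q
r
s
t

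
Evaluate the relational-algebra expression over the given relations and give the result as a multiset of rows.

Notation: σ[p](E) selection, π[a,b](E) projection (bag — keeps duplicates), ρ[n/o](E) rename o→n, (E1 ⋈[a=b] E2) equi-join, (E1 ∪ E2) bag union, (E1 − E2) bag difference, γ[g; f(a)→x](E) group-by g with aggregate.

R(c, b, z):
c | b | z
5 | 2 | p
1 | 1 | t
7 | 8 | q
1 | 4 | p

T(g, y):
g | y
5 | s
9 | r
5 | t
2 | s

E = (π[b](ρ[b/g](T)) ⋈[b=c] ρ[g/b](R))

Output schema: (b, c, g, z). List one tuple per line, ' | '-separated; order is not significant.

Stepwise |·|:
  T → 4
  ρ[b/g](T) → 4
  π[b](ρ[b/g](T)) → 4
  R → 4
  ρ[g/b](R) → 4
  (π[b](ρ[b/g](T)) ⋈[b=c] ρ[g/b](R)) → 2

== RESULT ==
b | c | g | z
5 | 5 | 2 | p
5 | 5 | 2 | p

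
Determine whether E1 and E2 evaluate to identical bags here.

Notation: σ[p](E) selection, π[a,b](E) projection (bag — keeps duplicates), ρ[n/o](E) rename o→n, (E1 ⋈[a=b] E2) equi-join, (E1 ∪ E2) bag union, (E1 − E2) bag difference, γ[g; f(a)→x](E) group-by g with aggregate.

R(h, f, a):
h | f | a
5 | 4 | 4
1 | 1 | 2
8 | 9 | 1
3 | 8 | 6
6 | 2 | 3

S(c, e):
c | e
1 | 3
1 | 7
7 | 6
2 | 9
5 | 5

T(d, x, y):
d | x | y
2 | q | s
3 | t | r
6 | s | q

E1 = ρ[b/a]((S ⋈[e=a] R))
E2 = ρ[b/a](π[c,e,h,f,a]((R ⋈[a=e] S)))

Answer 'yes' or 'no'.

E1 stepwise |·|:
  S → 5
  R → 5
  (S ⋈[e=a] R) → 2
  ρ[b/a]((S ⋈[e=a] R)) → 2
E2 stepwise |·|:
  R → 5
  S → 5
  (R ⋈[a=e] S) → 2
  π[c,e,h,f,a]((R ⋈[a=e] S)) → 2
  ρ[b/a](π[c,e,h,f,a]((R ⋈[a=e] S))) → 2

E1 and E2 produce the same multiset:
c | e | h | f | b
1 | 3 | 6 | 2 | 3
7 | 6 | 3 | 8 | 6

yes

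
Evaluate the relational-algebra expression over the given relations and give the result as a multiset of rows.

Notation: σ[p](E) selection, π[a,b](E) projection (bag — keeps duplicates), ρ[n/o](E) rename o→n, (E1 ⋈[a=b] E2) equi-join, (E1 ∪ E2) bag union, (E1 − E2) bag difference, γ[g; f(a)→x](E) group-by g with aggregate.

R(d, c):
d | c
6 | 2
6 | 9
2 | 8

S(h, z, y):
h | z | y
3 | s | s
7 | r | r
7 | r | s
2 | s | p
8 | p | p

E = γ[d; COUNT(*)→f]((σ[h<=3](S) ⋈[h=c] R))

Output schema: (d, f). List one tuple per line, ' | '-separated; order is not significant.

Subexpression sizes:
  S → 5
  σ[h<=3](S) → 2
  R → 3
  (σ[h<=3](S) ⋈[h=c] R) → 1
  γ[d; COUNT(*)→f]((σ[h<=3](S) ⋈[h=c] R)) → 1

== RESULT ==
d | f
6 | 1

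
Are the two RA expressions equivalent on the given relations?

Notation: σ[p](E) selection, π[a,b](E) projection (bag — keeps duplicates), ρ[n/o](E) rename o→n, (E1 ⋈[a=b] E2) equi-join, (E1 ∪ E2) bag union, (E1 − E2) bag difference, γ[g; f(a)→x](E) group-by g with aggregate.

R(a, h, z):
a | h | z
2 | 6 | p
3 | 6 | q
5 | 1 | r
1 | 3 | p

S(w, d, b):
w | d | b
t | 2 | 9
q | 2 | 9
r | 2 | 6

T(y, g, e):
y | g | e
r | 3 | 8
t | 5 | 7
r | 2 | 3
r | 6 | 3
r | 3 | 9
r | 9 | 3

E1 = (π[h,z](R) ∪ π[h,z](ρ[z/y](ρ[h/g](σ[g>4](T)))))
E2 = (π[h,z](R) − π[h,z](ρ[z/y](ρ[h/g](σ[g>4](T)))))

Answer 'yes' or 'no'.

E1 subexpression sizes:
  R → 4
  π[h,z](R) → 4
  T → 6
  σ[g>4](T) → 3
  ρ[h/g](σ[g>4](T)) → 3
  ρ[z/y](ρ[h/g](σ[g>4](T))) → 3
  π[h,z](ρ[z/y](ρ[h/g](σ[g>4](T)))) → 3
  (π[h,z](R) ∪ π[h,z](ρ[z/y](ρ[h/g](σ[g>4](T))))) → 7
E2 subexpression sizes:
  R → 4
  π[h,z](R) → 4
  T → 6
  σ[g>4](T) → 3
  ρ[h/g](σ[g>4](T)) → 3
  ρ[z/y](ρ[h/g](σ[g>4](T))) → 3
  π[h,z](ρ[z/y](ρ[h/g](σ[g>4](T)))) → 3
  (π[h,z](R) − π[h,z](ρ[z/y](ρ[h/g](σ[g>4](T))))) → 4

E1 result:
h | z
1 | r
3 | p
5 | t
6 | p
6 | q
6 | r
9 | r
E2 result:
h | z
1 | r
3 | p
6 | p
6 | q
Witness: (9, 'r') appears 1× in E1 but 0× in E2.

no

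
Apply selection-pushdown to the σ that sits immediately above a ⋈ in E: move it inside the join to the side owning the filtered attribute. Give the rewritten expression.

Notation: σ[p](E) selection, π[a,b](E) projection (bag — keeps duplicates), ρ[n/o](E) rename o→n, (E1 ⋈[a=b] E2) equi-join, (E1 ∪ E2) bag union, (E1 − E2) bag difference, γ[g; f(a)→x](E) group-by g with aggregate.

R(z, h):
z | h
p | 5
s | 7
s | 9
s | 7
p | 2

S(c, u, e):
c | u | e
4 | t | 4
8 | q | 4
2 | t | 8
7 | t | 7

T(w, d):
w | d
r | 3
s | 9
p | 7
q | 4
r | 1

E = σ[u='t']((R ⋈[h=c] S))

σ filters on u, owned by the right side.
E' = (R ⋈[h=c] σ[u='t'](S))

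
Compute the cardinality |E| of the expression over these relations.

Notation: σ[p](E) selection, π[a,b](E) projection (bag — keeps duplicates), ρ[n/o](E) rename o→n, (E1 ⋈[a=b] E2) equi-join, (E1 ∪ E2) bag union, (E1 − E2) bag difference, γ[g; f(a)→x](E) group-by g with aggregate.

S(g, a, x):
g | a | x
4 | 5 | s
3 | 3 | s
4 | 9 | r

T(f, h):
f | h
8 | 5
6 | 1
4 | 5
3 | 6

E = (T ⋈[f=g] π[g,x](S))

Per-node cardinality:
  T → 4
  S → 3
  π[g,x](S) → 3
  (T ⋈[f=g] π[g,x](S)) → 3

|E| = 3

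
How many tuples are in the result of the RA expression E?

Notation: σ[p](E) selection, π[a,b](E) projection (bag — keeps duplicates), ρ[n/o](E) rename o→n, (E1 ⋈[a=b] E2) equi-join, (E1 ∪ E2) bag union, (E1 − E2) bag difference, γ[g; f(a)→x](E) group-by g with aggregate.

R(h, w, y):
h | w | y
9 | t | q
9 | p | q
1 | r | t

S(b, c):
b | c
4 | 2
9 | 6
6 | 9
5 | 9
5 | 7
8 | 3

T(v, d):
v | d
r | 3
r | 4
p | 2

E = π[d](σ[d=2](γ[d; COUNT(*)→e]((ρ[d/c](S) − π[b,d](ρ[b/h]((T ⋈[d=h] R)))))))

Per-node cardinality:
  S → 6
  ρ[d/c](S) → 6
  T → 3
  R → 3
  (T ⋈[d=h] R) → 0
  ρ[b/h]((T ⋈[d=h] R)) → 0
  π[b,d](ρ[b/h]((T ⋈[d=h] R))) → 0
  (ρ[d/c](S) − π[b,d](ρ[b/h]((T ⋈[d=h] R)))) → 6
  γ[d; COUNT(*)→e]((ρ[d/c](S) − π[b,d](ρ[b/h]((T ⋈[d=h] R))))) → 5
  σ[d=2](γ[d; COUNT(*)→e]((ρ[d/c](S) − π[b,d](ρ[b/h]((T ⋈[d=h] R)))))) → 1
  π[d](σ[d=2](γ[d; COUNT(*)→e]((ρ[d/c](S) − π[b,d](ρ[b/h]((T ⋈[d=h] R))))))) → 1

|E| = 1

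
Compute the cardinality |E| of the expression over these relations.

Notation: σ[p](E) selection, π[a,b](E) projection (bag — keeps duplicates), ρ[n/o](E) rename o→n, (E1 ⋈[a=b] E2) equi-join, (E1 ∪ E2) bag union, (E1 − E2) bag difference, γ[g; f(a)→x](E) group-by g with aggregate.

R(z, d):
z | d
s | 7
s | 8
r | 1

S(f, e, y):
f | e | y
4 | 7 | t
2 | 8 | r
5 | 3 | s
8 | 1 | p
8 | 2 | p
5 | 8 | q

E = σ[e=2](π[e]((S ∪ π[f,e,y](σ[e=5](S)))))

Stepwise |·|:
  S → 6
  S → 6
  σ[e=5](S) → 0
  π[f,e,y](σ[e=5](S)) → 0
  (S ∪ π[f,e,y](σ[e=5](S))) → 6
  π[e]((S ∪ π[f,e,y](σ[e=5](S)))) → 6
  σ[e=2](π[e]((S ∪ π[f,e,y](σ[e=5](S))))) → 1

|E| = 1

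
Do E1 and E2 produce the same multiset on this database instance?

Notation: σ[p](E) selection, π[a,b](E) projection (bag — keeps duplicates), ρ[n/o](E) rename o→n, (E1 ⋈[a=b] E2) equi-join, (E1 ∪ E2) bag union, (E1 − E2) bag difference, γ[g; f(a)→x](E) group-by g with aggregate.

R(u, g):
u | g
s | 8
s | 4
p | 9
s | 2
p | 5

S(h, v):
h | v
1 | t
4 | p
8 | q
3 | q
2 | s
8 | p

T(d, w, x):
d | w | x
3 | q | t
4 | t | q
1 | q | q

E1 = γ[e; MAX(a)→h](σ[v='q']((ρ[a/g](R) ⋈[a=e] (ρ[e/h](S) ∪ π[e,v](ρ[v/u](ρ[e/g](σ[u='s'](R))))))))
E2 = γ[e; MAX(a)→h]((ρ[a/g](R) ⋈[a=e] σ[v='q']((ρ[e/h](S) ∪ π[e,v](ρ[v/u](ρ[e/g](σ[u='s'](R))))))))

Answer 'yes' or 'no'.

E1 subexpression sizes:
  R → 5
  ρ[a/g](R) → 5
  S → 6
  ρ[e/h](S) → 6
  R → 5
  σ[u='s'](R) → 3
  ρ[e/g](σ[u='s'](R)) → 3
  ρ[v/u](ρ[e/g](σ[u='s'](R))) → 3
  π[e,v](ρ[v/u](ρ[e/g](σ[u='s'](R)))) → 3
  (ρ[e/h](S) ∪ π[e,v](ρ[v/u](ρ[e/g](σ[u='s'](R))))) → 9
  (ρ[a/g](R) ⋈[a=e] (ρ[e/h](S) ∪ π[e,v](ρ[v/u](ρ[e/g](σ[u='s'](R)))))) → 7
  σ[v='q']((ρ[a/g](R) ⋈[a=e] (ρ[e/h](S) ∪ π[e,v](ρ[v/u](ρ[e/g](σ[u='s'](R))))))) → 1
  γ[e; MAX(a)→h](σ[v='q']((ρ[a/g](R) ⋈[a=e] (ρ[e/h](S) ∪ π[e,v](ρ[v/u](ρ[e/g](σ[u='s'](R)))))))) → 1
E2 subexpression sizes:
  R → 5
  ρ[a/g](R) → 5
  S → 6
  ρ[e/h](S) → 6
  R → 5
  σ[u='s'](R) → 3
  ρ[e/g](σ[u='s'](R)) → 3
  ρ[v/u](ρ[e/g](σ[u='s'](R))) → 3
  π[e,v](ρ[v/u](ρ[e/g](σ[u='s'](R)))) → 3
  (ρ[e/h](S) ∪ π[e,v](ρ[v/u](ρ[e/g](σ[u='s'](R))))) → 9
  σ[v='q']((ρ[e/h](S) ∪ π[e,v](ρ[v/u](ρ[e/g](σ[u='s'](R)))))) → 2
  (ρ[a/g](R) ⋈[a=e] σ[v='q']((ρ[e/h](S) ∪ π[e,v](ρ[v/u](ρ[e/g](σ[u='s'](R))))))) → 1
  γ[e; MAX(a)→h]((ρ[a/g](R) ⋈[a=e] σ[v='q']((ρ[e/h](S) ∪ π[e,v](ρ[v/u](ρ[e/g](σ[u='s'](R)))))))) → 1

E1 and E2 produce the same multiset:
e | h
8 | 8

yes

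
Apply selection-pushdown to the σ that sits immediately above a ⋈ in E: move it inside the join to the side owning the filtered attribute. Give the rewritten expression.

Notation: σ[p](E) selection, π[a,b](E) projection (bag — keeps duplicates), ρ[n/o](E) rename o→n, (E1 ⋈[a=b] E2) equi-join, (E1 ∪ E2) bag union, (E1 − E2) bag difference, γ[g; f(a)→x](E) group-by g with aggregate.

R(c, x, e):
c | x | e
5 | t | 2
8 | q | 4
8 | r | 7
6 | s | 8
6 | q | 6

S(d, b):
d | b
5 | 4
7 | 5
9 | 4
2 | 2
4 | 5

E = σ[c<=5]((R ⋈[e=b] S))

σ filters on c, owned by the left side.
E' = (σ[c<=5](R) ⋈[e=b] S)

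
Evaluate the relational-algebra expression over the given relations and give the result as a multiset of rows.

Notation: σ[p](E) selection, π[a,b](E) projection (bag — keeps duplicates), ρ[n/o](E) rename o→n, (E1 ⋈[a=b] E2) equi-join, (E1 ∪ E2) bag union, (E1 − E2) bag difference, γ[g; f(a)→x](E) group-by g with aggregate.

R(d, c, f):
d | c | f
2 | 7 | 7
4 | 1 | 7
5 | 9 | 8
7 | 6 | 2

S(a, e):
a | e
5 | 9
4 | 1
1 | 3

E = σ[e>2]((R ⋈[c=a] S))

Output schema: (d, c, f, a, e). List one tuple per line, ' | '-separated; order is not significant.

Row counts bottom-up:
  R → 4
  S → 3
  (R ⋈[c=a] S) → 1
  σ[e>2]((R ⋈[c=a] S)) → 1

== RESULT ==
d | c | f | a | e
4 | 1 | 7 | 1 | 3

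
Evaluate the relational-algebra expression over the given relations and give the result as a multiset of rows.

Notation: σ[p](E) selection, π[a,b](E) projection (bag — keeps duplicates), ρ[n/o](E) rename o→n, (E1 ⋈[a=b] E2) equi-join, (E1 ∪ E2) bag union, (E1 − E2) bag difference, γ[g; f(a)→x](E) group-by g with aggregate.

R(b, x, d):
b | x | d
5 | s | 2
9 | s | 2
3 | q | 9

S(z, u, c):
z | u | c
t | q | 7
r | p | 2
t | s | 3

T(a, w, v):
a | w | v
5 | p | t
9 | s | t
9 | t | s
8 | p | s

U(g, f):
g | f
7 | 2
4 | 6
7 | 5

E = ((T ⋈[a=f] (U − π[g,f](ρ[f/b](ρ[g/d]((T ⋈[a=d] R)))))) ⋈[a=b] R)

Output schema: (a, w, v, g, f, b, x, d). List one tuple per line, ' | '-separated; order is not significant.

Subexpression sizes:
  T → 4
  U → 3
  T → 4
  R → 3
  (T ⋈[a=d] R) → 2
  ρ[g/d]((T ⋈[a=d] R)) → 2
  ρ[f/b](ρ[g/d]((T ⋈[a=d] R))) → 2
  π[g,f](ρ[f/b](ρ[g/d]((T ⋈[a=d] R)))) → 2
  (U − π[g,f](ρ[f/b](ρ[g/d]((T ⋈[a=d] R))))) → 3
  (T ⋈[a=f] (U − π[g,f](ρ[f/b](ρ[g/d]((T ⋈[a=d] R)))))) → 1
  R → 3
  ((T ⋈[a=f] (U − π[g,f](ρ[f/b](ρ[g/d]((T ⋈[a=d] R)))))) ⋈[a=b] R) → 1

== RESULT ==
a | w | v | g | f | b | x | d
5 | p | t | 7 | 5 | 5 | s | 2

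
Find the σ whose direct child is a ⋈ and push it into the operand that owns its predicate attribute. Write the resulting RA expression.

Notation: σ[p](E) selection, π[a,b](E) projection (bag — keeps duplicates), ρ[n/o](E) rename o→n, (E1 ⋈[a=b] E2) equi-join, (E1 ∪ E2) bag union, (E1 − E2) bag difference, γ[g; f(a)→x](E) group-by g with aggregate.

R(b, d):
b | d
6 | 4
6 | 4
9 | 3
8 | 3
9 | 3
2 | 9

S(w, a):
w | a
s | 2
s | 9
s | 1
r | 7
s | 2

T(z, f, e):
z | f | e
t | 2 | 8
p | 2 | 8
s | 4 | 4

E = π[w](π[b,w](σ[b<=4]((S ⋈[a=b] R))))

σ filters on b, owned by the right side.
E' = π[w](π[b,w]((S ⋈[a=b] σ[b<=4](R))))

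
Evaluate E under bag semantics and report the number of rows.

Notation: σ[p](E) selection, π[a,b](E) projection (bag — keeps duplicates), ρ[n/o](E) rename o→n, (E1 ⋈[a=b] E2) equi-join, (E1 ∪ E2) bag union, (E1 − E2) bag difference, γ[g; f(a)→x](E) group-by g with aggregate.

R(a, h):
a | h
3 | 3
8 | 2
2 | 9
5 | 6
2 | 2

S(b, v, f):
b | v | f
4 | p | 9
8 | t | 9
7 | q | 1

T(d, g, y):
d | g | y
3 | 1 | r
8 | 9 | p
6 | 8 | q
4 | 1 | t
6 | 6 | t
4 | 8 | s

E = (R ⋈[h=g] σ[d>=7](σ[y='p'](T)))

Stepwise |·|:
  R → 5
  T → 6
  σ[y='p'](T) → 1
  σ[d>=7](σ[y='p'](T)) → 1
  (R ⋈[h=g] σ[d>=7](σ[y='p'](T))) → 1

|E| = 1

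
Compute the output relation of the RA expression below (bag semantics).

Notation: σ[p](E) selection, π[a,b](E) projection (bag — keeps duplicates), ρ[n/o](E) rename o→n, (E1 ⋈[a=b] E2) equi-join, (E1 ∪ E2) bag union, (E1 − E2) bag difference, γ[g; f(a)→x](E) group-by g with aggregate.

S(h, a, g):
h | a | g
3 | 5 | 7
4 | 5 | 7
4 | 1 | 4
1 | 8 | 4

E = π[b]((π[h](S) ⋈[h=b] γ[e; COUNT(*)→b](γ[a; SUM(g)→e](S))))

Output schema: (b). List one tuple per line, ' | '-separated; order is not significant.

Row counts bottom-up:
  S → 4
  π[h](S) → 4
  S → 4
  γ[a; SUM(g)→e](S) → 3
  γ[e; COUNT(*)→b](γ[a; SUM(g)→e](S)) → 2
  (π[h](S) ⋈[h=b] γ[e; COUNT(*)→b](γ[a; SUM(g)→e](S))) → 1
  π[b]((π[h](S) ⋈[h=b] γ[e; COUNT(*)→b](γ[a; SUM(g)→e](S)))) → 1

== RESULT ==
b
1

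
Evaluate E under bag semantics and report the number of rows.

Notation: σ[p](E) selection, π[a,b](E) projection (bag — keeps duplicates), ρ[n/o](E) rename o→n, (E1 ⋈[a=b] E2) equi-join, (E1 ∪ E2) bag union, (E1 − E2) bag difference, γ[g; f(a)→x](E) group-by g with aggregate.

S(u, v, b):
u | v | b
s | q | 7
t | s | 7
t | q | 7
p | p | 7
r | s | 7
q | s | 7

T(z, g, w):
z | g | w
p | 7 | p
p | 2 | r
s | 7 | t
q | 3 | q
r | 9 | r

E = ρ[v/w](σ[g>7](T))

Row counts bottom-up:
  T → 5
  σ[g>7](T) → 1
  ρ[v/w](σ[g>7](T)) → 1

|E| = 1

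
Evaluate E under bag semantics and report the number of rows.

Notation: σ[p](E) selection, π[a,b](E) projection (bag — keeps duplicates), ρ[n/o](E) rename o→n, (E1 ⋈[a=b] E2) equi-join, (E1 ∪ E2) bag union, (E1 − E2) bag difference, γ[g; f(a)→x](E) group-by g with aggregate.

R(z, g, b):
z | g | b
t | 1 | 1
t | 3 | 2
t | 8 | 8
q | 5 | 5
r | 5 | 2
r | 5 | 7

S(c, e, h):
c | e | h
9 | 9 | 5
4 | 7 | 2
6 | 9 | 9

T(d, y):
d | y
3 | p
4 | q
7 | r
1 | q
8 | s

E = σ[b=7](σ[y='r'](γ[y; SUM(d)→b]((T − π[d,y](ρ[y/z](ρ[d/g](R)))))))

Subexpression sizes:
  T → 5
  R → 6
  ρ[d/g](R) → 6
  ρ[y/z](ρ[d/g](R)) → 6
  π[d,y](ρ[y/z](ρ[d/g](R))) → 6
  (T − π[d,y](ρ[y/z](ρ[d/g](R)))) → 5
  γ[y; SUM(d)→b]((T − π[d,y](ρ[y/z](ρ[d/g](R))))) → 4
  σ[y='r'](γ[y; SUM(d)→b]((T − π[d,y](ρ[y/z](ρ[d/g](R)))))) → 1
  σ[b=7](σ[y='r'](γ[y; SUM(d)→b]((T − π[d,y](ρ[y/z](ρ[d/g](R))))))) → 1

|E| = 1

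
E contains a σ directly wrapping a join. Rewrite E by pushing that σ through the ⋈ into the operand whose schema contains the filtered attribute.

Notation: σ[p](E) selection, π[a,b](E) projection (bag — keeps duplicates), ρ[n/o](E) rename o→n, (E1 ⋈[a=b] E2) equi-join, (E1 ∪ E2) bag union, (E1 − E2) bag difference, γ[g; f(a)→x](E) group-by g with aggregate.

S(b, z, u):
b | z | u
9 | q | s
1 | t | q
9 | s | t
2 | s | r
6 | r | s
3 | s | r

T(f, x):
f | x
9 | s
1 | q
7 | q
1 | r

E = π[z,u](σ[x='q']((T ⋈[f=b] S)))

σ filters on x, owned by the left side.
E' = π[z,u]((σ[x='q'](T) ⋈[f=b] S))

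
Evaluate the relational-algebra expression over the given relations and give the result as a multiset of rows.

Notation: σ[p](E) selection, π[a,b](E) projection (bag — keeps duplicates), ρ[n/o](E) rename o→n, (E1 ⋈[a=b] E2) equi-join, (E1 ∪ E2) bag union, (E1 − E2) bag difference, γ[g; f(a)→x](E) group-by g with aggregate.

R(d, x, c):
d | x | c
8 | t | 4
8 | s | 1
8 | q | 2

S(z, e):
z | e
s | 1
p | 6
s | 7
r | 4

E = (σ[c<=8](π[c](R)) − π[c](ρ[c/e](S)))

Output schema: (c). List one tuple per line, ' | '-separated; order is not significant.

Subexpression sizes:
  R → 3
  π[c](R) → 3
  σ[c<=8](π[c](R)) → 3
  S → 4
  ρ[c/e](S) → 4
  π[c](ρ[c/e](S)) → 4
  (σ[c<=8](π[c](R)) − π[c](ρ[c/e](S))) → 1

== RESULT ==
c
2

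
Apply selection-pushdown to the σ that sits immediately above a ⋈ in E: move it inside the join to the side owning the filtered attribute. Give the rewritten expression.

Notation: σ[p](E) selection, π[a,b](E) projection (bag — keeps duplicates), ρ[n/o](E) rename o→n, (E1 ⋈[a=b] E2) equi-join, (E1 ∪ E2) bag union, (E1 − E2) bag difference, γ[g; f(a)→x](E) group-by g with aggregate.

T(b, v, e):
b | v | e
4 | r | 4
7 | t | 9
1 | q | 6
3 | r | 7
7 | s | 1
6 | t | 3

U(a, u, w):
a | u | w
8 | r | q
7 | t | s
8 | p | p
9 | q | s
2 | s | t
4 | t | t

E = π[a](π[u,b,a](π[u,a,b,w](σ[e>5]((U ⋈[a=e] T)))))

σ filters on e, owned by the right side.
E' = π[a](π[u,b,a](π[u,a,b,w]((U ⋈[a=e] σ[e>5](T)))))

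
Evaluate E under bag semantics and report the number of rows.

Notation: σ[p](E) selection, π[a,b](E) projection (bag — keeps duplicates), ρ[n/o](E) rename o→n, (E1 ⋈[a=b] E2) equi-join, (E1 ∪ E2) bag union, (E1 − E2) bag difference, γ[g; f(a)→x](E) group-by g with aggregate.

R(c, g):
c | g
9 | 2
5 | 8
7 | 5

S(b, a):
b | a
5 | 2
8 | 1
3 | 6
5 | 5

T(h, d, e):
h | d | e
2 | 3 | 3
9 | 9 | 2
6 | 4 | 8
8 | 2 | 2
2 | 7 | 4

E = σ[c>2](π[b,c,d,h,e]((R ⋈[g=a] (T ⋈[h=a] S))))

Row counts bottom-up:
  R → 3
  T → 5
  S → 4
  (T ⋈[h=a] S) → 3
  (R ⋈[g=a] (T ⋈[h=a] S)) → 2
  π[b,c,d,h,e]((R ⋈[g=a] (T ⋈[h=a] S))) → 2
  σ[c>2](π[b,c,d,h,e]((R ⋈[g=a] (T ⋈[h=a] S)))) → 2

|E| = 2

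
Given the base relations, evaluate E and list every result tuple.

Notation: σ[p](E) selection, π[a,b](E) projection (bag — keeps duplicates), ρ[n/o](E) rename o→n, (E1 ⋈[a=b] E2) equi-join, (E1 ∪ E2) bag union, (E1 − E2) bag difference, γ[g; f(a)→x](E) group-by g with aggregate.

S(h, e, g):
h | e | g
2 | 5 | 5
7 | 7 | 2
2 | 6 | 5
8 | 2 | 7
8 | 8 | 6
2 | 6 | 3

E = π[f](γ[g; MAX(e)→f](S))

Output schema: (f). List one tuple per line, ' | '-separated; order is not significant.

Per-node cardinality:
  S → 6
  γ[g; MAX(e)→f](S) → 5
  π[f](γ[g; MAX(e)→f](S)) → 5

== RESULT ==
f
2
6
6
7
8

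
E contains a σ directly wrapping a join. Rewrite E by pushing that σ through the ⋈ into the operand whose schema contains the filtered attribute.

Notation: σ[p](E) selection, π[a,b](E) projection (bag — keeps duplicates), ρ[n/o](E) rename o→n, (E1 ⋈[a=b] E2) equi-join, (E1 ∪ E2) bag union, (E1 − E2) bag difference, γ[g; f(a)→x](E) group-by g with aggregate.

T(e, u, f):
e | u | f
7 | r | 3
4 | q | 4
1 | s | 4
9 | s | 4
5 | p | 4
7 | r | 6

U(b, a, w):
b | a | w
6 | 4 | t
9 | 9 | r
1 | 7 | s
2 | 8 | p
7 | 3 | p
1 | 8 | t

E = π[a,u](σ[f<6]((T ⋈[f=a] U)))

σ filters on f, owned by the left side.
E' = π[a,u]((σ[f<6](T) ⋈[f=a] U))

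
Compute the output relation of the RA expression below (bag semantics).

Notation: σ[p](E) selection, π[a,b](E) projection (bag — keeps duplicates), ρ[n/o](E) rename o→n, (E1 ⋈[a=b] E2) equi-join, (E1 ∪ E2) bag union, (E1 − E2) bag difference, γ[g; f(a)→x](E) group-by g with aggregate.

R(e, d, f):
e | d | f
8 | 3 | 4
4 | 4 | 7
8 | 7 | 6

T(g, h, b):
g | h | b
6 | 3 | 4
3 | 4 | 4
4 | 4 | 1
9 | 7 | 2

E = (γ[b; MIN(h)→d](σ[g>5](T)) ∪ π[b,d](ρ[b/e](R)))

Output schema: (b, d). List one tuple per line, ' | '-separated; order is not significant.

Subexpression sizes:
  T → 4
  σ[g>5](T) → 2
  γ[b; MIN(h)→d](σ[g>5](T)) → 2
  R → 3
  ρ[b/e](R) → 3
  π[b,d](ρ[b/e](R)) → 3
  (γ[b; MIN(h)→d](σ[g>5](T)) ∪ π[b,d](ρ[b/e](R))) → 5

== RESULT ==
b | d
2 | 7
4 | 3
4 | 4
8 | 3
8 | 7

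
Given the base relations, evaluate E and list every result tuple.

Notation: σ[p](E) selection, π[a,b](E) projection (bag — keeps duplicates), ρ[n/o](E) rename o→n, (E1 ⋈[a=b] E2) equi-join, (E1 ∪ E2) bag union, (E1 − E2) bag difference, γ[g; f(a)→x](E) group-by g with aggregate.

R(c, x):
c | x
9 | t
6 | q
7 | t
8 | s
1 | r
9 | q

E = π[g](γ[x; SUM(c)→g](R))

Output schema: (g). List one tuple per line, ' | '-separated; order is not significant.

Per-node cardinality:
  R → 6
  γ[x; SUM(c)→g](R) → 4
  π[g](γ[x; SUM(c)→g](R)) → 4

== RESULT ==
g
1
8
15
16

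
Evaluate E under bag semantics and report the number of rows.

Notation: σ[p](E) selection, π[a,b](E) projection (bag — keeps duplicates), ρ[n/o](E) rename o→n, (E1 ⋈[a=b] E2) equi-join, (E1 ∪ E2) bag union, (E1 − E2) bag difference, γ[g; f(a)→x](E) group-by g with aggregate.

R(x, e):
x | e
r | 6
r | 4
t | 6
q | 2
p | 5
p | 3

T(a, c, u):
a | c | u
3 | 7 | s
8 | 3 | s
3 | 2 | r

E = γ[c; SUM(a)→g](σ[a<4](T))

Stepwise |·|:
  T → 3
  σ[a<4](T) → 2
  γ[c; SUM(a)→g](σ[a<4](T)) → 2

|E| = 2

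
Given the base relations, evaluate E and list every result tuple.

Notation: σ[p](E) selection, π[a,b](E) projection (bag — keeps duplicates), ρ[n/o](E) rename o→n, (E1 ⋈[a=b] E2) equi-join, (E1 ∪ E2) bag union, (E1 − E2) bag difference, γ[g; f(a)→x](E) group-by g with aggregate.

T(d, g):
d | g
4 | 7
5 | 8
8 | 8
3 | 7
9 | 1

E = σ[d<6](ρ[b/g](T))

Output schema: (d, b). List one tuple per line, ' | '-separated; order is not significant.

Per-node cardinality:
  T → 5
  ρ[b/g](T) → 5
  σ[d<6](ρ[b/g](T)) → 3

== RESULT ==
d | b
3 | 7
4 | 7
5 | 8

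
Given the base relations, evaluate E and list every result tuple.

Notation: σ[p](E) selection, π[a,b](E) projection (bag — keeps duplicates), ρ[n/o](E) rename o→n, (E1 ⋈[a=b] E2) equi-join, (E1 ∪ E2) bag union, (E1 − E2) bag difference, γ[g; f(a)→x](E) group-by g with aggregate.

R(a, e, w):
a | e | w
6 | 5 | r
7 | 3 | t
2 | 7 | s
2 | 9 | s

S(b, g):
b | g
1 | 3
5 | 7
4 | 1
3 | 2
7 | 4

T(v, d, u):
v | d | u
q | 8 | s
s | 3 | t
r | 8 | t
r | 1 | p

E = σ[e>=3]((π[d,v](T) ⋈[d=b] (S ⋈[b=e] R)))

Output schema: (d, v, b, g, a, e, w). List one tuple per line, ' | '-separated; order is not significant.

Row counts bottom-up:
  T → 4
  π[d,v](T) → 4
  S → 5
  R → 4
  (S ⋈[b=e] R) → 3
  (π[d,v](T) ⋈[d=b] (S ⋈[b=e] R)) → 1
  σ[e>=3]((π[d,v](T) ⋈[d=b] (S ⋈[b=e] R))) → 1

== RESULT ==
d | v | b | g | a | e | w
3 | s | 3 | 2 | 7 | 3 | t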